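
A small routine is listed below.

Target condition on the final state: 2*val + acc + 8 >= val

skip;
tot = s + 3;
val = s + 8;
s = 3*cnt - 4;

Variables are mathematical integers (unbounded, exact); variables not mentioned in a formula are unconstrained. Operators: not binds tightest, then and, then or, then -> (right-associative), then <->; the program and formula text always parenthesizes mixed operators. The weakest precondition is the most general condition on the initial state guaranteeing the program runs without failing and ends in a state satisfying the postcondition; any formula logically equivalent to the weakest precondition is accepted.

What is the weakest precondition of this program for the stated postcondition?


Working backward. After the program, the postcondition 2*val + acc + 8 >= val must hold; in canonical form it is acc + val >= -8.
Before s := 3*cnt - 4: acc + val >= -8
Before val := s + 8: acc + s >= -16
Before tot := s + 3: acc + s >= -16
Before skip: acc + s >= -16
Answer: WP = acc + s >= -16


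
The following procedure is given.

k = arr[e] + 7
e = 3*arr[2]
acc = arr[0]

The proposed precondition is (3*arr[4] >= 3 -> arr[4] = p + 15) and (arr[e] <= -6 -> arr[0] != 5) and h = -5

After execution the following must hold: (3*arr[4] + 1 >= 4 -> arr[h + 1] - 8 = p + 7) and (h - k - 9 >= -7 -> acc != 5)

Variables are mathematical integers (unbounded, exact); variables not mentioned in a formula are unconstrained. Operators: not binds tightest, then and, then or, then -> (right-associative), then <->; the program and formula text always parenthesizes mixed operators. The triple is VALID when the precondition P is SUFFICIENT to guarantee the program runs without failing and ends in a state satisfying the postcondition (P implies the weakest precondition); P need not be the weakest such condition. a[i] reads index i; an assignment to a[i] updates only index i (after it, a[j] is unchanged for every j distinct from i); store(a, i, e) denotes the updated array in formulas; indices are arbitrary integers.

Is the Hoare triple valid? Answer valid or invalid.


Working backward. After the program, the postcondition (3*arr[4] + 1 >= 4 -> arr[h + 1] - 8 = p + 7) and (h - k - 9 >= -7 -> acc != 5) must hold; in canonical form it is (3*arr[4] >= 3 -> arr[h + 1] = p + 15) and (h >= k + 2 -> acc != 5).
Before acc := arr[0]: (3*arr[4] >= 3 -> arr[h + 1] = p + 15) and (h >= k + 2 -> arr[0] != 5)
Before e := 3*arr[2]: (3*arr[4] >= 3 -> arr[h + 1] = p + 15) and (h >= k + 2 -> arr[0] != 5)
Before k := arr[e] + 7: (3*arr[4] >= 3 -> arr[h + 1] = p + 15) and (h >= arr[e] + 9 -> arr[0] != 5)
The weakest precondition is (3*arr[4] >= 3 -> arr[h + 1] = p + 15) and (h >= arr[e] + 9 -> arr[0] != 5).
Check whether (3*arr[4] >= 3 -> arr[4] = p + 15) and (arr[e] <= -6 -> arr[0] != 5) and h = -5 implies it.
Countermodel: at the initial state arr = {[-4] = 3, [0] = 2, [4] = 1, elsewhere 1}, e = 0, h = -5, p = -14, the precondition holds but the weakest precondition fails.
Answer: invalid


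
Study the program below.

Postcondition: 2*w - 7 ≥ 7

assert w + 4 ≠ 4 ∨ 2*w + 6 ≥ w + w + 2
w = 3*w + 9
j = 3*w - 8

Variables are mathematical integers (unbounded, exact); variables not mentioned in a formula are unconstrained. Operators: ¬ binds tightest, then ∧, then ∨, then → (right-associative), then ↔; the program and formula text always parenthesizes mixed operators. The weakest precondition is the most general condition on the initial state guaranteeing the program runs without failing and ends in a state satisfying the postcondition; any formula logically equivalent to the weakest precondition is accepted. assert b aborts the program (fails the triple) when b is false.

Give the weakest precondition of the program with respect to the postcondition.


Working backward. After the program, the postcondition 2*w - 7 ≥ 7 must hold; in canonical form it is 2*w ≥ 14.
Before j := 3*w - 8: 2*w ≥ 14
Before w := 3*w + 9: 6*w ≥ -4
Before assert w + 4 ≠ 4 ∨ 2*w + 6 ≥ w + w + 2: 6*w ≥ -4
Answer: WP = 6*w ≥ -4


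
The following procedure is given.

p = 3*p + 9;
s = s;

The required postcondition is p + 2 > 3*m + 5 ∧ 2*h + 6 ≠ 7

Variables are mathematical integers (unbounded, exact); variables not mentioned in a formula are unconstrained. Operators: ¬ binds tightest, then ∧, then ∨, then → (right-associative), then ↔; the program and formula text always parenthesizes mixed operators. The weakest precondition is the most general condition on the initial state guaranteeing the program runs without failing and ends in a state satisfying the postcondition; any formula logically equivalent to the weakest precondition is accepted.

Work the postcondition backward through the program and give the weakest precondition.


Working backward. After the program, the postcondition p + 2 > 3*m + 5 ∧ 2*h + 6 ≠ 7 must hold; in canonical form it is p > 3*m + 3 ∧ 2*h ≠ 1.
Before s := s: p > 3*m + 3 ∧ 2*h ≠ 1
Before p := 3*p + 9: 3*p > 3*m - 6 ∧ 2*h ≠ 1
Answer: WP = 3*p > 3*m - 6 ∧ 2*h ≠ 1


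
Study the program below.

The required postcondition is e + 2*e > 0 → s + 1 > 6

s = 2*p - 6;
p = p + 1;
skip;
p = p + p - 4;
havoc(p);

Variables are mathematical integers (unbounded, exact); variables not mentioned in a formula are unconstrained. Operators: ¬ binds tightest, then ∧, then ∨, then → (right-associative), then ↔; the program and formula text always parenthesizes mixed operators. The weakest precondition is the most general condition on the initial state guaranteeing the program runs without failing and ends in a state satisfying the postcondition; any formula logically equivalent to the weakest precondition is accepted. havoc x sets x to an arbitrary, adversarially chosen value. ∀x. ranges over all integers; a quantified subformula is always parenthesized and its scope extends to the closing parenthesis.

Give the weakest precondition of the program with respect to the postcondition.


Working backward. After the program, the postcondition e + 2*e > 0 → s + 1 > 6 must hold; in canonical form it is 3*e > 0 → s > 5.
Before havoc p: 3*e > 0 → s > 5
Before p := p + p - 4: 3*e > 0 → s > 5
Before skip: 3*e > 0 → s > 5
Before p := p + 1: 3*e > 0 → s > 5
Before s := 2*p - 6: 3*e > 0 → 2*p > 11
Answer: WP = 3*e > 0 → 2*p > 11


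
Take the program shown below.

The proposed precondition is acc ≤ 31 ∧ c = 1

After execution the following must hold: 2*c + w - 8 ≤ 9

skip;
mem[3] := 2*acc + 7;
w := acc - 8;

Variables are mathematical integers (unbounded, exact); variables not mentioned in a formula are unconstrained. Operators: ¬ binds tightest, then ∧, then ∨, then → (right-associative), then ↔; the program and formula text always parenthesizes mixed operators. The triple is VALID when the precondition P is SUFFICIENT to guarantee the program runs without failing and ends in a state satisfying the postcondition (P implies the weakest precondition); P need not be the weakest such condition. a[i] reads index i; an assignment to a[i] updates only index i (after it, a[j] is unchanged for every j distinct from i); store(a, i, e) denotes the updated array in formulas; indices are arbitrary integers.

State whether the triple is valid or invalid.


Working backward. After the program, the postcondition 2*c + w - 8 ≤ 9 must hold; in canonical form it is 2*c + w ≤ 17.
Before w := acc - 8: acc + 2*c ≤ 25
Before mem[3] := 2*acc + 7: acc + 2*c ≤ 25
Before skip: acc + 2*c ≤ 25
The weakest precondition is acc + 2*c ≤ 25.
Check whether acc ≤ 31 ∧ c = 1 implies it.
Countermodel: at the initial state acc = 24, c = 1, the precondition holds but the weakest precondition fails.
Answer: invalid


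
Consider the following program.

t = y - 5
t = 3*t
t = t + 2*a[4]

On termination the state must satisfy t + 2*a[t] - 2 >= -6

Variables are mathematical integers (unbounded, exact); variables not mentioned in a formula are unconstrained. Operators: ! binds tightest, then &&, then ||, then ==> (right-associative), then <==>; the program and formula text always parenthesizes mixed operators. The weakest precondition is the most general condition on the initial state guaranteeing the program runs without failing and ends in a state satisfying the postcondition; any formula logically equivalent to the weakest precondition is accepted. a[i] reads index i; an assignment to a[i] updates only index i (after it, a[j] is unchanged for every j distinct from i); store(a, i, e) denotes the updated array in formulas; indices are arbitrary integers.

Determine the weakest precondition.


Working backward. After the program, the postcondition t + 2*a[t] - 2 >= -6 must hold; in canonical form it is 2*a[t] + t >= -4.
Before t := t + 2*a[4]: 2*a[2*a[4] + t] + 2*a[4] + t >= -4
Before t := 3*t: 2*a[2*a[4] + 3*t] + 2*a[4] + 3*t >= -4
Before t := y - 5: 2*a[4] + 2*a[2*a[4] + 3*y - 15] + 3*y >= 11
Answer: WP = 2*a[4] + 2*a[2*a[4] + 3*y - 15] + 3*y >= 11


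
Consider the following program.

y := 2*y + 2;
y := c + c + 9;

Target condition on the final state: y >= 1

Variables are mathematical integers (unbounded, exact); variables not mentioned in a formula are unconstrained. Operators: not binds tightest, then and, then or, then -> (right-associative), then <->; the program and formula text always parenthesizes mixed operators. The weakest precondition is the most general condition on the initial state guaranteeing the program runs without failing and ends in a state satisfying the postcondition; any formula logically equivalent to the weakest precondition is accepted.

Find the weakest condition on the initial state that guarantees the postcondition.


Working backward. After the program, y >= 1 must hold.
Before y := c + c + 9: 2*c >= -8
Before y := 2*y + 2: 2*c >= -8
Answer: WP = 2*c >= -8


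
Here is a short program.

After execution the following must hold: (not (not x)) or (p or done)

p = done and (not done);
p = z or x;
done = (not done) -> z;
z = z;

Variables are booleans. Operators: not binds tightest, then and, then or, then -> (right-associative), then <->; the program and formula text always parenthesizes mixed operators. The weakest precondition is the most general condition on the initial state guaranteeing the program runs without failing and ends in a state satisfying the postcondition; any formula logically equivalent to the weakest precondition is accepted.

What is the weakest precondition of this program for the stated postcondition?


Working backward. After the program, the postcondition (not (not x)) or (p or done) must hold; in canonical form it is x or p or done.
Before z := z: x or p or done
Before done := (not done) -> z: x or p or ((not done) -> z)
Before p := z or x: x or z or ((not done) -> z)
Before p := done and (not done): x or z or ((not done) -> z)
Answer: WP = x or z or ((not done) -> z)


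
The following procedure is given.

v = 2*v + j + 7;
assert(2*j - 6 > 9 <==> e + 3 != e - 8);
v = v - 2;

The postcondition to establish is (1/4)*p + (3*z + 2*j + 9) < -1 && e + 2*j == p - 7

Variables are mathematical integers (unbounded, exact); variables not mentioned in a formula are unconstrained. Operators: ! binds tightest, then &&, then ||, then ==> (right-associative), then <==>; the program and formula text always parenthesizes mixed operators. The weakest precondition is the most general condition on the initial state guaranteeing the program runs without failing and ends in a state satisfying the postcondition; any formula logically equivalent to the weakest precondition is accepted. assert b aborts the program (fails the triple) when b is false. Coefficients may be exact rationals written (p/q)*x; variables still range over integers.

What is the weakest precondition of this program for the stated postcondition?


Working backward. After the program, the postcondition (1/4)*p + (3*z + 2*j + 9) < -1 && e + 2*j == p - 7 must hold; in canonical form it is 2*j + (1/4)*p + 3*z < -10 && e + 2*j == p - 7.
Before v := v - 2: 2*j + (1/4)*p + 3*z < -10 && e + 2*j == p - 7
Before assert 2*j - 6 > 9 <==> e + 3 != e - 8: 2*j > 15 && 2*j + (1/4)*p + 3*z < -10 && e + 2*j == p - 7
Before v := 2*v + j + 7: 2*j > 15 && 2*j + (1/4)*p + 3*z < -10 && e + 2*j == p - 7
Answer: WP = 2*j > 15 && 2*j + (1/4)*p + 3*z < -10 && e + 2*j == p - 7


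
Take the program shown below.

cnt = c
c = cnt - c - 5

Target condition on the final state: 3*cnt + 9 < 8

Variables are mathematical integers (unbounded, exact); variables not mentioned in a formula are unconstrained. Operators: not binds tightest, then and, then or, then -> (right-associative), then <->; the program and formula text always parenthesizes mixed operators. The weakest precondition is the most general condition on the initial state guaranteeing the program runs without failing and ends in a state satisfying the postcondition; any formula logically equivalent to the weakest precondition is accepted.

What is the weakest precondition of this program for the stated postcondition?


Working backward. After the program, the postcondition 3*cnt + 9 < 8 must hold; in canonical form it is 3*cnt < -1.
Before c := cnt - c - 5: 3*cnt < -1
Before cnt := c: 3*c < -1
Answer: WP = 3*c < -1


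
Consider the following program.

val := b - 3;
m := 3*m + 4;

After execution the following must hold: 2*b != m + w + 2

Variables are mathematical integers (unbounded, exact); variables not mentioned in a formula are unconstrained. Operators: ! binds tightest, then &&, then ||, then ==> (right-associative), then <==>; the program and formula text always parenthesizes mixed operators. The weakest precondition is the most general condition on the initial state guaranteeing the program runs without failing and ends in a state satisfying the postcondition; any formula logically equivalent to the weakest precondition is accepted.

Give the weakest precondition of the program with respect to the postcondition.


Working backward. After the program, 2*b != m + w + 2 must hold.
Before m := 3*m + 4: 2*b != 3*m + w + 6
Before val := b - 3: 2*b != 3*m + w + 6
Answer: WP = 2*b != 3*m + w + 6


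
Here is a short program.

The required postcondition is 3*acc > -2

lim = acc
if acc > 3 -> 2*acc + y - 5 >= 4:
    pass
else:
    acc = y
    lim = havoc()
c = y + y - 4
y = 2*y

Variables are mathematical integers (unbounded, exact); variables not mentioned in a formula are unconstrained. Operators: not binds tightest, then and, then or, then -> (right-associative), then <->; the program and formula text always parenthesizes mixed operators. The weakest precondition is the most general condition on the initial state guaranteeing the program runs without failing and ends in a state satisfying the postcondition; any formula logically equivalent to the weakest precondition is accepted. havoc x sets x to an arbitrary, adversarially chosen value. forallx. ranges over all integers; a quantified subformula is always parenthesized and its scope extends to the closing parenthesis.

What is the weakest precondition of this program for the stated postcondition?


Working backward. After the program, 3*acc > -2 must hold.
Before y := 2*y: 3*acc > -2
Before c := y + y - 4: 3*acc > -2
Then branch requires 3*acc > -2; else branch requires 3*y > -2.
Before the if: ((acc > 3 -> 2*acc + y >= 9) -> 3*acc > -2) and ((not (acc > 3 -> 2*acc + y >= 9)) -> 3*y > -2)
Before lim := acc: ((acc > 3 -> 2*acc + y >= 9) -> 3*acc > -2) and ((not (acc > 3 -> 2*acc + y >= 9)) -> 3*y > -2)
Answer: WP = ((acc > 3 -> 2*acc + y >= 9) -> 3*acc > -2) and ((not (acc > 3 -> 2*acc + y >= 9)) -> 3*y > -2)


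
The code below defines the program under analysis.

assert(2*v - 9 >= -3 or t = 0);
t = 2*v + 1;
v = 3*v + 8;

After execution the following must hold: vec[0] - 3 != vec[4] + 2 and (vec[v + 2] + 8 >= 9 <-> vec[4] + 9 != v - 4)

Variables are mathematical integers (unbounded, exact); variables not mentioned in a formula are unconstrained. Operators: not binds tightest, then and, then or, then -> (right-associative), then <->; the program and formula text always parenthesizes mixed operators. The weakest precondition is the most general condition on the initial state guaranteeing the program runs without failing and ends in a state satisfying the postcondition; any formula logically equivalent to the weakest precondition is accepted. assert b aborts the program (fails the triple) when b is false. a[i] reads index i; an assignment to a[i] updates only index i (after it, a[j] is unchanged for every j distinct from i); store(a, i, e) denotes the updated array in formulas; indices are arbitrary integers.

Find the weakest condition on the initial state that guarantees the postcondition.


Working backward. After the program, the postcondition vec[0] - 3 != vec[4] + 2 and (vec[v + 2] + 8 >= 9 <-> vec[4] + 9 != v - 4) must hold; in canonical form it is vec[0] != vec[4] + 5 and (vec[v + 2] >= 1 <-> vec[4] != v - 13).
Before v := 3*v + 8: vec[0] != vec[4] + 5 and (vec[3*v + 10] >= 1 <-> vec[4] != 3*v - 5)
Before t := 2*v + 1: vec[0] != vec[4] + 5 and (vec[3*v + 10] >= 1 <-> vec[4] != 3*v - 5)
Before assert 2*v - 9 >= -3 or t = 0: (2*v >= 6 or t = 0) and vec[0] != vec[4] + 5 and (vec[3*v + 10] >= 1 <-> vec[4] != 3*v - 5)
Answer: WP = (2*v >= 6 or t = 0) and vec[0] != vec[4] + 5 and (vec[3*v + 10] >= 1 <-> vec[4] != 3*v - 5)


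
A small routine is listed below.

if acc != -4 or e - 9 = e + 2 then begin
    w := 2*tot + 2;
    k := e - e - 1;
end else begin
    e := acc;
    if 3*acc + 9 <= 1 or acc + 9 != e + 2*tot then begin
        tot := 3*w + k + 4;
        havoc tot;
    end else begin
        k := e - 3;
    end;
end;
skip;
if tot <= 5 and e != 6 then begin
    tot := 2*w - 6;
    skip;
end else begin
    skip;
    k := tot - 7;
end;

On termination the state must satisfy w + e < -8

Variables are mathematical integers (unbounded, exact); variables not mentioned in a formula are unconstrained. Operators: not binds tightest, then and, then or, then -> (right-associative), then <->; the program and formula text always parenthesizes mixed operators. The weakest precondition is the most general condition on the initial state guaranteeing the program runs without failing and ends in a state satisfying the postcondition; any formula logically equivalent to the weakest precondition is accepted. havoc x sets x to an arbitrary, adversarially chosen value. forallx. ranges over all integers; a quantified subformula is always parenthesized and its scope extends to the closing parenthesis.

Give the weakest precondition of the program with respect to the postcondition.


Working backward. After the program, the postcondition w + e < -8 must hold; in canonical form it is e + w < -8.
Then branch requires e + w < -8; else branch requires e + w < -8.
Before the if: ((tot <= 5 and e != 6) -> e + w < -8) and ((not (tot <= 5 and e != 6)) -> e + w < -8)
Before skip: ((tot <= 5 and e != 6) -> e + w < -8) and ((not (tot <= 5 and e != 6)) -> e + w < -8)
Then branch requires ((tot <= 5 and e != 6) -> e + 2*tot < -10) and ((not (tot <= 5 and e != 6)) -> e + 2*tot < -10); else branch requires ((3*acc <= -8 or 2*tot != 9) -> (forall tot_1. (((tot_1 <= 5 and acc != 6) -> acc + w < -8) and ((not (tot_1 <= 5 and acc != 6)) -> acc + w < -8)))) and ((not (3*acc <= -8 or 2*tot != 9)) -> (((tot <= 5 and acc != 6) -> acc + w < -8) and ((not (tot <= 5 and acc != 6)) -> acc + w < -8))).
Before the if: (acc != -4 -> (((tot <= 5 and e != 6) -> e + 2*tot < -10) and ((not (tot <= 5 and e != 6)) -> e + 2*tot < -10))) and ((not (acc != -4)) -> (((3*acc <= -8 or 2*tot != 9) -> (forall tot_1. (((tot_1 <= 5 and acc != 6) -> acc + w < -8) and ((not (tot_1 <= 5 and acc != 6)) -> acc + w < -8)))) and ((not (3*acc <= -8 or 2*tot != 9)) -> (((tot <= 5 and acc != 6) -> acc + w < -8) and ((not (tot <= 5 and acc != 6)) -> acc + w < -8)))))
Answer: WP = (acc != -4 -> (((tot <= 5 and e != 6) -> e + 2*tot < -10) and ((not (tot <= 5 and e != 6)) -> e + 2*tot < -10))) and ((not (acc != -4)) -> (((3*acc <= -8 or 2*tot != 9) -> (forall tot_1. (((tot_1 <= 5 and acc != 6) -> acc + w < -8) and ((not (tot_1 <= 5 and acc != 6)) -> acc + w < -8)))) and ((not (3*acc <= -8 or 2*tot != 9)) -> (((tot <= 5 and acc != 6) -> acc + w < -8) and ((not (tot <= 5 and acc != 6)) -> acc + w < -8)))))


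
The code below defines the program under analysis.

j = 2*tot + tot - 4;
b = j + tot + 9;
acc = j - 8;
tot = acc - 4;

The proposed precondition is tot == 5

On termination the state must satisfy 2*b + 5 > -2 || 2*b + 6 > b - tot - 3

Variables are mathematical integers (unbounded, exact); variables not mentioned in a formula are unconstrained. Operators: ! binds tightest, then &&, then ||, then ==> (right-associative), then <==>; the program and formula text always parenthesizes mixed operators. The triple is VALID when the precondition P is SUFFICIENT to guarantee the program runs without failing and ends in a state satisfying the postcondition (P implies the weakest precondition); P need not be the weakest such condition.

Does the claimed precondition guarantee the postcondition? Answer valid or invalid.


Working backward. After the program, the postcondition 2*b + 5 > -2 || 2*b + 6 > b - tot - 3 must hold; in canonical form it is 2*b > -7 || b + tot > -9.
Before tot := acc - 4: 2*b > -7 || acc + b > -5
Before acc := j - 8: 2*b > -7 || b + j > 3
Before b := j + tot + 9: 2*j + 2*tot > -25 || 2*j + tot > -6
Before j := 2*tot + tot - 4: 8*tot > -17 || 7*tot > 2
The weakest precondition is 8*tot > -17 || 7*tot > 2.
Check whether tot == 5 implies it.
Every state satisfying the precondition satisfies the weakest precondition: the implication holds.
Answer: valid


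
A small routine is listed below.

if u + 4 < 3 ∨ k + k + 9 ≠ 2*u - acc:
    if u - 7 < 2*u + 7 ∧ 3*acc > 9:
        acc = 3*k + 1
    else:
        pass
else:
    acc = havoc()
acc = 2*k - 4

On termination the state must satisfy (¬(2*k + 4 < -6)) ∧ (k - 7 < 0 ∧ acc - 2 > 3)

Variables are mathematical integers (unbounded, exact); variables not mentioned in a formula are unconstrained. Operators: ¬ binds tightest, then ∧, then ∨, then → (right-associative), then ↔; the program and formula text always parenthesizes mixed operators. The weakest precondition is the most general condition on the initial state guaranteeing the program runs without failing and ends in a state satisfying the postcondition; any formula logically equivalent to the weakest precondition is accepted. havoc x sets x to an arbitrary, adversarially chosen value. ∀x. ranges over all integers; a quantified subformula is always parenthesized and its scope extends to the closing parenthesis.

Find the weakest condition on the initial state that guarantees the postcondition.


Working backward. After the program, the postcondition (¬(2*k + 4 < -6)) ∧ (k - 7 < 0 ∧ acc - 2 > 3) must hold; in canonical form it is (¬(2*k < -10)) ∧ k < 7 ∧ acc > 5.
Before acc := 2*k - 4: (¬(2*k < -10)) ∧ k < 7 ∧ 2*k > 9
Then branch requires ((u > -14 ∧ 3*acc > 9) → ((¬(2*k < -10)) ∧ k < 7 ∧ 2*k > 9)) ∧ ((¬(u > -14 ∧ 3*acc > 9)) → ((¬(2*k < -10)) ∧ k < 7 ∧ 2*k > 9)); else branch requires (¬(2*k < -10)) ∧ k < 7 ∧ 2*k > 9.
Before the if: ((u < -1 ∨ acc + 2*k ≠ 2*u - 9) → (((u > -14 ∧ 3*acc > 9) → ((¬(2*k < -10)) ∧ k < 7 ∧ 2*k > 9)) ∧ ((¬(u > -14 ∧ 3*acc > 9)) → ((¬(2*k < -10)) ∧ k < 7 ∧ 2*k > 9)))) ∧ ((¬(u < -1 ∨ acc + 2*k ≠ 2*u - 9)) → ((¬(2*k < -10)) ∧ k < 7 ∧ 2*k > 9))
Answer: WP = ((u < -1 ∨ acc + 2*k ≠ 2*u - 9) → (((u > -14 ∧ 3*acc > 9) → ((¬(2*k < -10)) ∧ k < 7 ∧ 2*k > 9)) ∧ ((¬(u > -14 ∧ 3*acc > 9)) → ((¬(2*k < -10)) ∧ k < 7 ∧ 2*k > 9)))) ∧ ((¬(u < -1 ∨ acc + 2*k ≠ 2*u - 9)) → ((¬(2*k < -10)) ∧ k < 7 ∧ 2*k > 9))


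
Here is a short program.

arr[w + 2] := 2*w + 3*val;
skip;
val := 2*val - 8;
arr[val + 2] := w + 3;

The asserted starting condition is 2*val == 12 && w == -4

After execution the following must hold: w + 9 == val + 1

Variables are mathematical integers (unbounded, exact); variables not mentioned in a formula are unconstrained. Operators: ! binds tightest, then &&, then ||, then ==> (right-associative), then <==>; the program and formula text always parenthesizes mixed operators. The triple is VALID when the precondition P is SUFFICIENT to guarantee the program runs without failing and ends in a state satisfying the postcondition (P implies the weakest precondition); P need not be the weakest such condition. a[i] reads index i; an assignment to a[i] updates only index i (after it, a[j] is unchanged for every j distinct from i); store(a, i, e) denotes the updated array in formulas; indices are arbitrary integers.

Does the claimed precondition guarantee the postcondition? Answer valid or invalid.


Working backward. After the program, the postcondition w + 9 == val + 1 must hold; in canonical form it is w == val - 8.
Before arr[val + 2] := w + 3: w == val - 8
Before val := 2*val - 8: w == 2*val - 16
Before skip: w == 2*val - 16
Before arr[w + 2] := 2*w + 3*val: w == 2*val - 16
The weakest precondition is w == 2*val - 16.
Check whether 2*val == 12 && w == -4 implies it.
Every state satisfying the precondition satisfies the weakest precondition: the implication holds.
Answer: valid


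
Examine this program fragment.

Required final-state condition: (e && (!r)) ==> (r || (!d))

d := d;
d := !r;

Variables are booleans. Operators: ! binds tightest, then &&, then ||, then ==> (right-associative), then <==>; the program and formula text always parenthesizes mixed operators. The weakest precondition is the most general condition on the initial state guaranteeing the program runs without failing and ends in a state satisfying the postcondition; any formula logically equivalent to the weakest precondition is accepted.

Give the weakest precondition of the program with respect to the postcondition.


Working backward. After the program, (e && (!r)) ==> (r || (!d)) must hold.
Before d := !r: (e && (!r)) ==> r
Before d := d: (e && (!r)) ==> r
Answer: WP = (e && (!r)) ==> r


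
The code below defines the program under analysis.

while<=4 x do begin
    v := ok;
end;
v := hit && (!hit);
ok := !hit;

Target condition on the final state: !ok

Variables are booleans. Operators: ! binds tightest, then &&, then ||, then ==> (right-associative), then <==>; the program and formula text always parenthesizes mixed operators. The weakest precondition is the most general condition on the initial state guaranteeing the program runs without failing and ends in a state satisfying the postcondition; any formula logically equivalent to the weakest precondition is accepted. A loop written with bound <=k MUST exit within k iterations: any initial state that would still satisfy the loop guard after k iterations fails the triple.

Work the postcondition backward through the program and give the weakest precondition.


Working backward. After the program, !ok must hold.
Before ok := !hit: hit
Before v := hit && (!hit): hit
Before the loop (bound <=4), unroll the exhaustion recursion (WP_0 = exit-now case; WP_j = one more guarded iteration, up to j = 4):
  WP_0: (!x) && hit
  WP_1: (x ==> ((!x) && hit)) && ((!x) ==> hit)
  WP_2: (x ==> ((x ==> ((!x) && hit)) && ((!x) ==> hit))) && ((!x) ==> hit)
  WP_3: (x ==> ((x ==> ((x ==> ((!x) && hit)) && ((!x) ==> hit))) && ((!x) ==> hit))) && ((!x) ==> hit)
  WP_4: (x ==> ((x ==> ((x ==> ((x ==> ((!x) && hit)) && ((!x) ==> hit))) && ((!x) ==> hit))) && ((!x) ==> hit))) && ((!x) ==> hit)
So before the loop: (x ==> ((x ==> ((x ==> ((x ==> ((!x) && hit)) && ((!x) ==> hit))) && ((!x) ==> hit))) && ((!x) ==> hit))) && ((!x) ==> hit)
Answer: WP = (x ==> ((x ==> ((x ==> ((x ==> ((!x) && hit)) && ((!x) ==> hit))) && ((!x) ==> hit))) && ((!x) ==> hit))) && ((!x) ==> hit)


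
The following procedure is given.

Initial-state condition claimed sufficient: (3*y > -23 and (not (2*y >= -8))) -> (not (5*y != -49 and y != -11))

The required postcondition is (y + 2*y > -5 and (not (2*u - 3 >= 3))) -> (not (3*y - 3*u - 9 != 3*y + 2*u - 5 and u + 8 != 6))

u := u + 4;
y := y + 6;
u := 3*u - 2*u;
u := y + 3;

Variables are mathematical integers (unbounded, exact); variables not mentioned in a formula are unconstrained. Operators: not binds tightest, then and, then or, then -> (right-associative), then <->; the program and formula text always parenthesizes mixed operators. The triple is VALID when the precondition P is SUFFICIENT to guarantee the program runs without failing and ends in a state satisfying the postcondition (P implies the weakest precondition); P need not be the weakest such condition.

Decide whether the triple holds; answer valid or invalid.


Working backward. After the program, the postcondition (y + 2*y > -5 and (not (2*u - 3 >= 3))) -> (not (3*y - 3*u - 9 != 3*y + 2*u - 5 and u + 8 != 6)) must hold; in canonical form it is (3*y > -5 and (not (2*u >= 6))) -> (not (5*u != -4 and u != -2)).
Before u := y + 3: (3*y > -5 and (not (2*y >= 0))) -> (not (5*y != -19 and y != -5))
Before u := 3*u - 2*u: (3*y > -5 and (not (2*y >= 0))) -> (not (5*y != -19 and y != -5))
Before y := y + 6: (3*y > -23 and (not (2*y >= -12))) -> (not (5*y != -49 and y != -11))
Before u := u + 4: (3*y > -23 and (not (2*y >= -12))) -> (not (5*y != -49 and y != -11))
The weakest precondition is (3*y > -23 and (not (2*y >= -12))) -> (not (5*y != -49 and y != -11)).
Check whether (3*y > -23 and (not (2*y >= -8))) -> (not (5*y != -49 and y != -11)) implies it.
Every state satisfying the precondition satisfies the weakest precondition: the implication holds.
Answer: valid


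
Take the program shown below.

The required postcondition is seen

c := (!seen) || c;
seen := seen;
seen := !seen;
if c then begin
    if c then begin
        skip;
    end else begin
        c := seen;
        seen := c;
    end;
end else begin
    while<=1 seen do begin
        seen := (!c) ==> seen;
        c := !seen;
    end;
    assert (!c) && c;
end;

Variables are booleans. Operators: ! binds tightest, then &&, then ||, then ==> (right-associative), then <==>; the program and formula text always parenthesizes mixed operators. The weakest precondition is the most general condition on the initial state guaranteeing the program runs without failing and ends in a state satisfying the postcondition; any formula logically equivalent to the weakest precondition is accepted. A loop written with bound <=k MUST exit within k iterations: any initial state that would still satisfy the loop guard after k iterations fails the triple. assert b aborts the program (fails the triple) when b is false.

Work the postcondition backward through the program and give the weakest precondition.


Working backward. After the program, seen must hold.
Then branch requires (c ==> seen) && ((!c) ==> seen); else branch requires false.
Before the if: (c ==> ((c ==> seen) && ((!c) ==> seen))) && c
Before seen := !seen: (c ==> ((c ==> (!seen)) && ((!c) ==> (!seen)))) && c
Before seen := seen: (c ==> ((c ==> (!seen)) && ((!c) ==> (!seen)))) && c
Before c := (!seen) || c: (((!seen) || c) ==> ((((!seen) || c) ==> (!seen)) && ((!((!seen) || c)) ==> (!seen)))) && ((!seen) || c)
Answer: WP = (((!seen) || c) ==> ((((!seen) || c) ==> (!seen)) && ((!((!seen) || c)) ==> (!seen)))) && ((!seen) || c)


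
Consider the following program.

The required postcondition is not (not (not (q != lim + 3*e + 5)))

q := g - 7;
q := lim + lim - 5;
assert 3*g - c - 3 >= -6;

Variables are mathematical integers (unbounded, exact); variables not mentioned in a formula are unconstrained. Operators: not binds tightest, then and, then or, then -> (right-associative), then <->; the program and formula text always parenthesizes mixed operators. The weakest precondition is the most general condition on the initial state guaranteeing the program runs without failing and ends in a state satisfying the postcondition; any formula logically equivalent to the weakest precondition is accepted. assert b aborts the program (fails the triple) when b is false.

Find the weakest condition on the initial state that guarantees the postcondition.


Working backward. After the program, the postcondition not (not (not (q != lim + 3*e + 5))) must hold; in canonical form it is not (q != 3*e + lim + 5).
Before assert 3*g - c - 3 >= -6: 3*g >= c - 3 and (not (q != 3*e + lim + 5))
Before q := lim + lim - 5: 3*g >= c - 3 and (not (lim != 3*e + 10))
Before q := g - 7: 3*g >= c - 3 and (not (lim != 3*e + 10))
Answer: WP = 3*g >= c - 3 and (not (lim != 3*e + 10))


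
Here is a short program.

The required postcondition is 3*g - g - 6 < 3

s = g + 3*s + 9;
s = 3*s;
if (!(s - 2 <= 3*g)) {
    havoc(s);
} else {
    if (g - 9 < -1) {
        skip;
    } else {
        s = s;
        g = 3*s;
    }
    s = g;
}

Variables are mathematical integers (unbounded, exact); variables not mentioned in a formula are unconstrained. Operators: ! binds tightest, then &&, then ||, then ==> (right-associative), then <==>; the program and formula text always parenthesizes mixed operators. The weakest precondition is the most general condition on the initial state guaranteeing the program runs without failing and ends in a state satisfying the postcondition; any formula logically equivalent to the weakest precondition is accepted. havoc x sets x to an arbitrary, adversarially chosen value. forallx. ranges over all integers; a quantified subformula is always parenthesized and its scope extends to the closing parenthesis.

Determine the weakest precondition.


Working backward. After the program, the postcondition 3*g - g - 6 < 3 must hold; in canonical form it is 2*g < 9.
Then branch requires 2*g < 9; else branch requires (g < 8 ==> 2*g < 9) && ((!(g < 8)) ==> 6*s < 9).
Before the if: ((!(s <= 3*g + 2)) ==> 2*g < 9) && (s <= 3*g + 2 ==> ((g < 8 ==> 2*g < 9) && ((!(g < 8)) ==> 6*s < 9)))
Before s := 3*s: ((!(3*s <= 3*g + 2)) ==> 2*g < 9) && (3*s <= 3*g + 2 ==> ((g < 8 ==> 2*g < 9) && ((!(g < 8)) ==> 18*s < 9)))
Before s := g + 3*s + 9: ((!(9*s <= -25)) ==> 2*g < 9) && (9*s <= -25 ==> ((g < 8 ==> 2*g < 9) && ((!(g < 8)) ==> 18*g + 54*s < -153)))
Answer: WP = ((!(9*s <= -25)) ==> 2*g < 9) && (9*s <= -25 ==> ((g < 8 ==> 2*g < 9) && ((!(g < 8)) ==> 18*g + 54*s < -153)))


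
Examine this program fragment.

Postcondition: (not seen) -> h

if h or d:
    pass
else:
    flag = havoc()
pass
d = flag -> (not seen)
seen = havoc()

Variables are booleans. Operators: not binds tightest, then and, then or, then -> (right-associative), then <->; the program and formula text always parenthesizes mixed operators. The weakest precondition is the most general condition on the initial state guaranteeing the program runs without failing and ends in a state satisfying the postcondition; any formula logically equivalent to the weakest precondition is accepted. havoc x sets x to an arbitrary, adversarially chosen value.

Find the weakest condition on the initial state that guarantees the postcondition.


Working backward. After the program, (not seen) -> h must hold.
Before havoc seen: h
Before d := flag -> (not seen): h
Before skip: h
Then branch requires h; else branch requires h.
Before the if: ((h or d) -> h) and ((not (h or d)) -> h)
Answer: WP = ((h or d) -> h) and ((not (h or d)) -> h)


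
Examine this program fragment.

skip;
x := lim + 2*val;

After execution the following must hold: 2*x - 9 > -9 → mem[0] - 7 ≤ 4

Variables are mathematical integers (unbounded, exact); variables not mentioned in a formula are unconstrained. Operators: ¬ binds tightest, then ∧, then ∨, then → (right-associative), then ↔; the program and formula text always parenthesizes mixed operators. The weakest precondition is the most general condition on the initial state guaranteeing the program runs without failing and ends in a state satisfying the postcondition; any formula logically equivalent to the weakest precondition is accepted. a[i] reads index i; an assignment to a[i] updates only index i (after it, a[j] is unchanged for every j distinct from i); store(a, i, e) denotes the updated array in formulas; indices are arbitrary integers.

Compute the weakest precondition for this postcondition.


Working backward. After the program, the postcondition 2*x - 9 > -9 → mem[0] - 7 ≤ 4 must hold; in canonical form it is 2*x > 0 → mem[0] ≤ 11.
Before x := lim + 2*val: 2*lim + 4*val > 0 → mem[0] ≤ 11
Before skip: 2*lim + 4*val > 0 → mem[0] ≤ 11
Answer: WP = 2*lim + 4*val > 0 → mem[0] ≤ 11


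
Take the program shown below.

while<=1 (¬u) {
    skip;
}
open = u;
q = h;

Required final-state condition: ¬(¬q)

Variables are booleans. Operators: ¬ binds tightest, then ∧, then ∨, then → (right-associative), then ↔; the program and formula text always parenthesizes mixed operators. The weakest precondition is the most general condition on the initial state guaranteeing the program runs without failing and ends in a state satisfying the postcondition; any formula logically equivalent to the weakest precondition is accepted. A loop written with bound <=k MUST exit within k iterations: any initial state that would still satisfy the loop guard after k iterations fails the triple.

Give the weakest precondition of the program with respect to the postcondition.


Working backward. After the program, the postcondition ¬(¬q) must hold; in canonical form it is q.
Before q := h: h
Before open := u: h
Before the loop (bound <=1), unroll the exhaustion recursion (WP_0 = exit-now case; WP_j = one more guarded iteration, up to j = 1):
  WP_0: u ∧ h
  WP_1: ((¬u) → (u ∧ h)) ∧ (u → h)
So before the loop: ((¬u) → (u ∧ h)) ∧ (u → h)
Answer: WP = ((¬u) → (u ∧ h)) ∧ (u → h)


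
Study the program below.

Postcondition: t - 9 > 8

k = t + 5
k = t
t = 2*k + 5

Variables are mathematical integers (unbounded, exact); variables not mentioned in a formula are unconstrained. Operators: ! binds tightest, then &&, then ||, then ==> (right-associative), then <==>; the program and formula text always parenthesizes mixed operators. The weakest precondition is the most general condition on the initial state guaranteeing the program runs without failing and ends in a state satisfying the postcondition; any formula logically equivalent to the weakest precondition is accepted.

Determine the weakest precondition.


Working backward. After the program, the postcondition t - 9 > 8 must hold; in canonical form it is t > 17.
Before t := 2*k + 5: 2*k > 12
Before k := t: 2*t > 12
Before k := t + 5: 2*t > 12
Answer: WP = 2*t > 12


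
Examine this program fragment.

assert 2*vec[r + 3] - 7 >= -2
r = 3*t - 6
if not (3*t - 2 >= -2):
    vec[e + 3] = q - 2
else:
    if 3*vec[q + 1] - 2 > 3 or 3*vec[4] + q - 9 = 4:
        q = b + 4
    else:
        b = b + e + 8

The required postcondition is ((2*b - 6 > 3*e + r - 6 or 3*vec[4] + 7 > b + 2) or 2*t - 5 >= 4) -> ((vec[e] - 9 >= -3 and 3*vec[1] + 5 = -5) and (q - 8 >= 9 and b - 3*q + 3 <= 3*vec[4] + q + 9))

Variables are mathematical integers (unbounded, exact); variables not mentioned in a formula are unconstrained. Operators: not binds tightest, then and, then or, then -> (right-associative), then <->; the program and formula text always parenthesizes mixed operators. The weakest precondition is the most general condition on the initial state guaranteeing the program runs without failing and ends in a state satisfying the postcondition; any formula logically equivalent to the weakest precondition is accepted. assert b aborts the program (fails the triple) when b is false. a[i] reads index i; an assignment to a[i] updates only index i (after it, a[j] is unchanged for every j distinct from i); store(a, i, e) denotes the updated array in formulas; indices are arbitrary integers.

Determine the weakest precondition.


Working backward. After the program, the postcondition ((2*b - 6 > 3*e + r - 6 or 3*vec[4] + 7 > b + 2) or 2*t - 5 >= 4) -> ((vec[e] - 9 >= -3 and 3*vec[1] + 5 = -5) and (q - 8 >= 9 and b - 3*q + 3 <= 3*vec[4] + q + 9)) must hold; in canonical form it is (2*b > 3*e + r or 3*vec[4] > b - 5 or 2*t >= 9) -> (vec[e] >= 6 and 3*vec[1] = -10 and q >= 17 and b <= 3*vec[4] + 4*q + 6).
Then branch requires (2*b > 3*e + r or 3*store(vec, e + 3, q - 2)[4] > b - 5 or 2*t >= 9) -> (store(vec, e + 3, q - 2)[e] >= 6 and 3*store(vec, e + 3, q - 2)[1] = -10 and q >= 17 and b <= 3*store(vec, e + 3, q - 2)[4] + 4*q + 6); else branch requires ((3*vec[q + 1] > 5 or 3*vec[4] + q = 13) -> ((2*b > 3*e + r or 3*vec[4] > b - 5 or 2*t >= 9) -> (vec[e] >= 6 and 3*vec[1] = -10 and b >= 13 and 3*vec[4] + 3*b >= -22))) and ((not (3*vec[q + 1] > 5 or 3*vec[4] + q = 13)) -> ((2*b > e + r - 16 or 3*vec[4] > b + e + 3 or 2*t >= 9) -> (vec[e] >= 6 and 3*vec[1] = -10 and q >= 17 and b + e <= 3*vec[4] + 4*q - 2))).
Before the if: ((not (3*t >= 0)) -> ((2*b > 3*e + r or 3*store(vec, e + 3, q - 2)[4] > b - 5 or 2*t >= 9) -> (store(vec, e + 3, q - 2)[e] >= 6 and 3*store(vec, e + 3, q - 2)[1] = -10 and q >= 17 and b <= 3*store(vec, e + 3, q - 2)[4] + 4*q + 6))) and (3*t >= 0 -> (((3*vec[q + 1] > 5 or 3*vec[4] + q = 13) -> ((2*b > 3*e + r or 3*vec[4] > b - 5 or 2*t >= 9) -> (vec[e] >= 6 and 3*vec[1] = -10 and b >= 13 and 3*vec[4] + 3*b >= -22))) and ((not (3*vec[q + 1] > 5 or 3*vec[4] + q = 13)) -> ((2*b > e + r - 16 or 3*vec[4] > b + e + 3 or 2*t >= 9) -> (vec[e] >= 6 and 3*vec[1] = -10 and q >= 17 and b + e <= 3*vec[4] + 4*q - 2)))))
Before r := 3*t - 6: ((not (3*t >= 0)) -> ((2*b > 3*e + 3*t - 6 or 3*store(vec, e + 3, q - 2)[4] > b - 5 or 2*t >= 9) -> (store(vec, e + 3, q - 2)[e] >= 6 and 3*store(vec, e + 3, q - 2)[1] = -10 and q >= 17 and b <= 3*store(vec, e + 3, q - 2)[4] + 4*q + 6))) and (3*t >= 0 -> (((3*vec[q + 1] > 5 or 3*vec[4] + q = 13) -> ((2*b > 3*e + 3*t - 6 or 3*vec[4] > b - 5 or 2*t >= 9) -> (vec[e] >= 6 and 3*vec[1] = -10 and b >= 13 and 3*vec[4] + 3*b >= -22))) and ((not (3*vec[q + 1] > 5 or 3*vec[4] + q = 13)) -> ((2*b > e + 3*t - 22 or 3*vec[4] > b + e + 3 or 2*t >= 9) -> (vec[e] >= 6 and 3*vec[1] = -10 and q >= 17 and b + e <= 3*vec[4] + 4*q - 2)))))
Before assert 2*vec[r + 3] - 7 >= -2: 2*vec[r + 3] >= 5 and ((not (3*t >= 0)) -> ((2*b > 3*e + 3*t - 6 or 3*store(vec, e + 3, q - 2)[4] > b - 5 or 2*t >= 9) -> (store(vec, e + 3, q - 2)[e] >= 6 and 3*store(vec, e + 3, q - 2)[1] = -10 and q >= 17 and b <= 3*store(vec, e + 3, q - 2)[4] + 4*q + 6))) and (3*t >= 0 -> (((3*vec[q + 1] > 5 or 3*vec[4] + q = 13) -> ((2*b > 3*e + 3*t - 6 or 3*vec[4] > b - 5 or 2*t >= 9) -> (vec[e] >= 6 and 3*vec[1] = -10 and b >= 13 and 3*vec[4] + 3*b >= -22))) and ((not (3*vec[q + 1] > 5 or 3*vec[4] + q = 13)) -> ((2*b > e + 3*t - 22 or 3*vec[4] > b + e + 3 or 2*t >= 9) -> (vec[e] >= 6 and 3*vec[1] = -10 and q >= 17 and b + e <= 3*vec[4] + 4*q - 2)))))
Answer: WP = 2*vec[r + 3] >= 5 and ((not (3*t >= 0)) -> ((2*b > 3*e + 3*t - 6 or 3*store(vec, e + 3, q - 2)[4] > b - 5 or 2*t >= 9) -> (store(vec, e + 3, q - 2)[e] >= 6 and 3*store(vec, e + 3, q - 2)[1] = -10 and q >= 17 and b <= 3*store(vec, e + 3, q - 2)[4] + 4*q + 6))) and (3*t >= 0 -> (((3*vec[q + 1] > 5 or 3*vec[4] + q = 13) -> ((2*b > 3*e + 3*t - 6 or 3*vec[4] > b - 5 or 2*t >= 9) -> (vec[e] >= 6 and 3*vec[1] = -10 and b >= 13 and 3*vec[4] + 3*b >= -22))) and ((not (3*vec[q + 1] > 5 or 3*vec[4] + q = 13)) -> ((2*b > e + 3*t - 22 or 3*vec[4] > b + e + 3 or 2*t >= 9) -> (vec[e] >= 6 and 3*vec[1] = -10 and q >= 17 and b + e <= 3*vec[4] + 4*q - 2)))))
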